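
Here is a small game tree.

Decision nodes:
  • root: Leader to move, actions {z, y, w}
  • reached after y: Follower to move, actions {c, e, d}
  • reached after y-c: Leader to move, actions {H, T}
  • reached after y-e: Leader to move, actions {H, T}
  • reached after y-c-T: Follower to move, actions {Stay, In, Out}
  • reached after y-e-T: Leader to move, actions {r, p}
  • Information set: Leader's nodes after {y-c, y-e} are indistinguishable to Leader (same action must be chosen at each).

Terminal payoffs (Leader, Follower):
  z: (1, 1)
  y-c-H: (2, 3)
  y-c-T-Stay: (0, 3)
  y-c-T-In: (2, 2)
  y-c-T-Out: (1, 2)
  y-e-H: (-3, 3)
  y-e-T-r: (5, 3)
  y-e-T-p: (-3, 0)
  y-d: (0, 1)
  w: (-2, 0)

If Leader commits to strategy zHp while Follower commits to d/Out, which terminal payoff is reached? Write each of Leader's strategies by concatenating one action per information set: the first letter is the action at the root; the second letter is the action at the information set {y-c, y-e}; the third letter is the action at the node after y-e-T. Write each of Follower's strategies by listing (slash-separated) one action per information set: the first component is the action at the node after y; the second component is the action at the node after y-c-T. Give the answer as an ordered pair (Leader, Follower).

(1, 1)

Trace the play path from the root:
  Leader plays z
→ terminal payoff (1, 1).
(Leader's choice at the information set {y-c, y-e} is never reached on this path, so it doesn't affect the outcome.)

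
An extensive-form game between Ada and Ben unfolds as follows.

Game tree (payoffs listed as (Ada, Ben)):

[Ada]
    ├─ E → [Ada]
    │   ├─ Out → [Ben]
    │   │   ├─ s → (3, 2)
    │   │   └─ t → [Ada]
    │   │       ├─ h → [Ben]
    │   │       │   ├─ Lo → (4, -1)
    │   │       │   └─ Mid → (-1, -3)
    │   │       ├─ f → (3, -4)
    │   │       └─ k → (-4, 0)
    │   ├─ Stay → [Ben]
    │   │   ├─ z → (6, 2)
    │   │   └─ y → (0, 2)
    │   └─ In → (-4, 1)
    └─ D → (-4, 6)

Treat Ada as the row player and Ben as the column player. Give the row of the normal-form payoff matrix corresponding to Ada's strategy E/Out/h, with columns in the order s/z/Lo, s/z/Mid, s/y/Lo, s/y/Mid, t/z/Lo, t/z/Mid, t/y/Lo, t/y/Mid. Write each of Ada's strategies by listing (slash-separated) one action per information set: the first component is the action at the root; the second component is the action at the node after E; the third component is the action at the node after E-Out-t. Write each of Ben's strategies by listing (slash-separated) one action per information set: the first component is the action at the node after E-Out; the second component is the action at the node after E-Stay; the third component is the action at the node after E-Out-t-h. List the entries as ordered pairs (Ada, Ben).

vs s/z/Lo: Ada plays E → Ada plays Out at [E] → Ben plays s at [E-Out] → (3, 2)
vs s/z/Mid: Ada plays E → Ada plays Out at [E] → Ben plays s at [E-Out] → (3, 2)
vs s/y/Lo: Ada plays E → Ada plays Out at [E] → Ben plays s at [E-Out] → (3, 2)
vs s/y/Mid: Ada plays E → Ada plays Out at [E] → Ben plays s at [E-Out] → (3, 2)
vs t/z/Lo: Ada plays E → Ada plays Out at [E] → Ben plays t at [E-Out] → Ada plays h at [E-Out-t] → Ben plays Lo at [E-Out-t-h] → (4, -1)
vs t/z/Mid: Ada plays E → Ada plays Out at [E] → Ben plays t at [E-Out] → Ada plays h at [E-Out-t] → Ben plays Mid at [E-Out-t-h] → (-1, -3)
vs t/y/Lo: Ada plays E → Ada plays Out at [E] → Ben plays t at [E-Out] → Ada plays h at [E-Out-t] → Ben plays Lo at [E-Out-t-h] → (4, -1)
vs t/y/Mid: Ada plays E → Ada plays Out at [E] → Ben plays t at [E-Out] → Ada plays h at [E-Out-t] → Ben plays Mid at [E-Out-t-h] → (-1, -3)

(3,2) (3,2) (3,2) (3,2) (4,-1) (-1,-3) (4,-1) (-1,-3)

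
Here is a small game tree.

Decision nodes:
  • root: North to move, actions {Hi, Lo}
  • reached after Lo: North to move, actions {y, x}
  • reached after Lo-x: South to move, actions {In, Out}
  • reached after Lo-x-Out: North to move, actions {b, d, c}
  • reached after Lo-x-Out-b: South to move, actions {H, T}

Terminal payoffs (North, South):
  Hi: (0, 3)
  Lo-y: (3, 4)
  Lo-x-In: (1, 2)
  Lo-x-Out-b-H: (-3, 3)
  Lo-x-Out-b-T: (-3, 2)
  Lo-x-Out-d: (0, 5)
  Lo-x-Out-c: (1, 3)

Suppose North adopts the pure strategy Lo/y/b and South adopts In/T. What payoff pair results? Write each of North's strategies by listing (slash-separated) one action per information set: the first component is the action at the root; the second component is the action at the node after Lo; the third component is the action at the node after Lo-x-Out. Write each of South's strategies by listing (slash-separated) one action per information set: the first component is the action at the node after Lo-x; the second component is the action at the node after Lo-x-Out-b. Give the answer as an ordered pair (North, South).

Trace the play path from the root:
  North plays Lo
  North plays y at [Lo]
→ terminal payoff (3, 4).
(North's choice at the node after Lo-x-Out is never reached on this path, so it doesn't affect the outcome.)

(3, 4)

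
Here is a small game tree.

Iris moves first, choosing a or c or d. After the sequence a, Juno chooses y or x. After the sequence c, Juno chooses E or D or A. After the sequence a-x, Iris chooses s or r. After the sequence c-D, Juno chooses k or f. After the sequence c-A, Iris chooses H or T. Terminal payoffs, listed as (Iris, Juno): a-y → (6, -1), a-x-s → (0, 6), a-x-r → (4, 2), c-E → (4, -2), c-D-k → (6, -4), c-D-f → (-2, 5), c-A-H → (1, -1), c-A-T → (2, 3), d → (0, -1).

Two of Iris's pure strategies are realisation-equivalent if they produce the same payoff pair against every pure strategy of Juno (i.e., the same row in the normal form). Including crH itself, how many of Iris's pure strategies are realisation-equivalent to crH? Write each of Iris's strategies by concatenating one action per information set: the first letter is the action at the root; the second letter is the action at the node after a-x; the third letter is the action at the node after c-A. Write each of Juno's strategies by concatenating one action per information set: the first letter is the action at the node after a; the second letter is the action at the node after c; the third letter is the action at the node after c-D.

2

Row for crH (columns yEk, yEf, yDk, yDf, yAk, yAf, xEk, xEf, xDk, xDf, xAk, xAf): (4,-2) (4,-2) (6,-4) (-2,5) (1,-1) (1,-1) (4,-2) (4,-2) (6,-4) (-2,5) (1,-1) (1,-1).
Under crH, Iris's choice at the node after a-x can never be reached regardless of what Juno does, so varying those choices leaves every outcome unchanged.
Holding the reachable choices fixed and varying the unreachable one freely already gives 2 equivalent strategies.
No other strategy reproduces this row, so those 2 are the full class: csH, crH.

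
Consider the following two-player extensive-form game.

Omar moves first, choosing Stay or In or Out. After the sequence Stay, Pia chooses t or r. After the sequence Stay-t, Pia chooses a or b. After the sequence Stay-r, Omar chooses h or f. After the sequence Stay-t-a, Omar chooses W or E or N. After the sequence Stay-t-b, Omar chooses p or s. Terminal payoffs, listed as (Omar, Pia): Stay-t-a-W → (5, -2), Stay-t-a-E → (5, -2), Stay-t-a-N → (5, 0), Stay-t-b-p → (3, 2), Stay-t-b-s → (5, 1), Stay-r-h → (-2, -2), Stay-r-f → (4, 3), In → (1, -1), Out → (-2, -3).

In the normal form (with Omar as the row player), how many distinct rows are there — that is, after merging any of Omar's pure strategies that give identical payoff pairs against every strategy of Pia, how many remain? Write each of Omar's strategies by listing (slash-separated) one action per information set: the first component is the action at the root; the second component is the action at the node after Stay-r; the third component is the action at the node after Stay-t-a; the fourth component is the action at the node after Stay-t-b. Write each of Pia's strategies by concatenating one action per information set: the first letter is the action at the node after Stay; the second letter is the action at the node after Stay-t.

10

Omar has 36 pure strategies: Stay/h/W/p, Stay/h/W/s, Stay/h/E/p, Stay/h/E/s, Stay/h/N/p, Stay/h/N/s, Stay/f/W/p, Stay/f/W/s, Stay/f/E/p, Stay/f/E/s, Stay/f/N/p, Stay/f/N/s, In/h/W/p, In/h/W/s, In/h/E/p, In/h/E/s, In/h/N/p, In/h/N/s, In/f/W/p, In/f/W/s, In/f/E/p, In/f/E/s, In/f/N/p, In/f/N/s, Out/h/W/p, Out/h/W/s, Out/h/E/p, Out/h/E/s, Out/h/N/p, Out/h/N/s, Out/f/W/p, Out/f/W/s, Out/f/E/p, Out/f/E/s, Out/f/N/p, Out/f/N/s. Columns: ta, tb, ra, rb.
{Stay/h/W/p, Stay/h/E/p} → row (5,-2) (3,2) (-2,-2) (-2,-2)
{Stay/h/W/s, Stay/h/E/s} → row (5,-2) (5,1) (-2,-2) (-2,-2)
{Stay/h/N/p} → row (5,0) (3,2) (-2,-2) (-2,-2)
{Stay/h/N/s} → row (5,0) (5,1) (-2,-2) (-2,-2)
{Stay/f/W/p, Stay/f/E/p} → row (5,-2) (3,2) (4,3) (4,3)
{Stay/f/W/s, Stay/f/E/s} → row (5,-2) (5,1) (4,3) (4,3)
{Stay/f/N/p} → row (5,0) (3,2) (4,3) (4,3)
{Stay/f/N/s} → row (5,0) (5,1) (4,3) (4,3)
{In/h/W/p, In/h/W/s, In/h/E/p, In/h/E/s, In/h/N/p, In/h/N/s, In/f/W/p, In/f/W/s, In/f/E/p, In/f/E/s, In/f/N/p, In/f/N/s} → row (1,-1) (1,-1) (1,-1) (1,-1)
{Out/h/W/p, Out/h/W/s, Out/h/E/p, Out/h/E/s, Out/h/N/p, Out/h/N/s, Out/f/W/p, Out/f/W/s, Out/f/E/p, Out/f/E/s, Out/f/N/p, Out/f/N/s} → row (-2,-3) (-2,-3) (-2,-3) (-2,-3)
That's 10 distinct rows out of 36 strategies.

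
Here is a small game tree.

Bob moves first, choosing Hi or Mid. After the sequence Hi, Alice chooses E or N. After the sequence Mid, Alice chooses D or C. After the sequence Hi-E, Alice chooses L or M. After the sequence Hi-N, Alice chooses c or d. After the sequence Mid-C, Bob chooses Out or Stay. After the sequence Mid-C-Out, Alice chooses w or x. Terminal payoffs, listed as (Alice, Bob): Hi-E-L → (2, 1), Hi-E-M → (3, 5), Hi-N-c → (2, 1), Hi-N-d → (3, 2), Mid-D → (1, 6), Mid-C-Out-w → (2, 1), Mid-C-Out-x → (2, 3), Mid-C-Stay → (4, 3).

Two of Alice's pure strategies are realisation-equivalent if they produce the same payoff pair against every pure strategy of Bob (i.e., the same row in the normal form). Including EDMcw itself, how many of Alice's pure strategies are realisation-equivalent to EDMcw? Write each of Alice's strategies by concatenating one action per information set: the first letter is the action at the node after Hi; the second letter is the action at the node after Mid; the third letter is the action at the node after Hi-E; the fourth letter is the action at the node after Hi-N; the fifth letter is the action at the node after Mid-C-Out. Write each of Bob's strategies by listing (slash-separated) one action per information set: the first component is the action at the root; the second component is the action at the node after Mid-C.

4

Row for EDMcw (columns Hi/Out, Hi/Stay, Mid/Out, Mid/Stay): (3,5) (3,5) (1,6) (1,6).
Under EDMcw, Alice's choice at the node after Hi-N and at the node after Mid-C-Out can never be reached regardless of what Bob does, so varying those choices leaves every outcome unchanged.
Holding the reachable choices fixed and varying the unreachable ones freely already gives 2 × 2 = 4 equivalent strategies.
No other strategy reproduces this row, so those 4 are the full class: EDMcw, EDMcx, EDMdw, EDMdx.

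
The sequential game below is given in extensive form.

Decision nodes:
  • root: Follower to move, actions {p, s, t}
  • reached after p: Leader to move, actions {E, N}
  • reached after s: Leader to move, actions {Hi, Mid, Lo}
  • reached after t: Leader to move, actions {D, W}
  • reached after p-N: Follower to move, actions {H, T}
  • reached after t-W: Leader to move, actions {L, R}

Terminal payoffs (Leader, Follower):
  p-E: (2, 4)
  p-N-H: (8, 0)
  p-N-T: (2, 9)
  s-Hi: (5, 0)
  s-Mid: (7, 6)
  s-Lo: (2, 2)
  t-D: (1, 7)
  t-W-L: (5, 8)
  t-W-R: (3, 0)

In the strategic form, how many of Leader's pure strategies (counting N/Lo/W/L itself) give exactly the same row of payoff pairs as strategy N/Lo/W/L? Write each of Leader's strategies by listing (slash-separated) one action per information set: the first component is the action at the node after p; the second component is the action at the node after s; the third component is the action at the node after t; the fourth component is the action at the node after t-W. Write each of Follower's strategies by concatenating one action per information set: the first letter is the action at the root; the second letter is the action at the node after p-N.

Row for N/Lo/W/L (columns pH, pT, sH, sT, tH, tT): (8,0) (2,9) (2,2) (2,2) (5,8) (5,8).
Every one of Leader's information sets is on the play path for some reply by Follower when Leader follows N/Lo/W/L.
Changing the action at any of them therefore changes at least one column, so only N/Lo/W/L itself gives this row.

1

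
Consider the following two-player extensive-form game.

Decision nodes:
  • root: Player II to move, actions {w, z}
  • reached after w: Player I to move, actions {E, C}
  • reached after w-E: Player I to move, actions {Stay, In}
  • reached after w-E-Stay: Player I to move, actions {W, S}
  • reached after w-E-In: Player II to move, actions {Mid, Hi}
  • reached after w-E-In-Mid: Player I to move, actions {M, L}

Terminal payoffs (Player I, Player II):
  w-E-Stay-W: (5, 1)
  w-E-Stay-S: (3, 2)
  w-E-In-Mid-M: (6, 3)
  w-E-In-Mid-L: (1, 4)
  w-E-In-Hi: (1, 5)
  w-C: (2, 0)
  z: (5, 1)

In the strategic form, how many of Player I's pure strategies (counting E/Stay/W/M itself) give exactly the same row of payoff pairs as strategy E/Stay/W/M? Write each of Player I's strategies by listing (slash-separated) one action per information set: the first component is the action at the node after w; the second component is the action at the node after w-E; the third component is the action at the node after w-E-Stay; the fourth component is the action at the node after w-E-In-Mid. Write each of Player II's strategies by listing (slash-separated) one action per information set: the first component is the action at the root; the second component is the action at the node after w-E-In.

2

Row for E/Stay/W/M (columns w/Mid, w/Hi, z/Mid, z/Hi): (5,1) (5,1) (5,1) (5,1).
Under E/Stay/W/M, Player I's choice at the node after w-E-In-Mid can never be reached regardless of what Player II does, so varying those choices leaves every outcome unchanged.
Holding the reachable choices fixed and varying the unreachable one freely already gives 2 equivalent strategies.
No other strategy reproduces this row, so those 2 are the full class: E/Stay/W/M, E/Stay/W/L.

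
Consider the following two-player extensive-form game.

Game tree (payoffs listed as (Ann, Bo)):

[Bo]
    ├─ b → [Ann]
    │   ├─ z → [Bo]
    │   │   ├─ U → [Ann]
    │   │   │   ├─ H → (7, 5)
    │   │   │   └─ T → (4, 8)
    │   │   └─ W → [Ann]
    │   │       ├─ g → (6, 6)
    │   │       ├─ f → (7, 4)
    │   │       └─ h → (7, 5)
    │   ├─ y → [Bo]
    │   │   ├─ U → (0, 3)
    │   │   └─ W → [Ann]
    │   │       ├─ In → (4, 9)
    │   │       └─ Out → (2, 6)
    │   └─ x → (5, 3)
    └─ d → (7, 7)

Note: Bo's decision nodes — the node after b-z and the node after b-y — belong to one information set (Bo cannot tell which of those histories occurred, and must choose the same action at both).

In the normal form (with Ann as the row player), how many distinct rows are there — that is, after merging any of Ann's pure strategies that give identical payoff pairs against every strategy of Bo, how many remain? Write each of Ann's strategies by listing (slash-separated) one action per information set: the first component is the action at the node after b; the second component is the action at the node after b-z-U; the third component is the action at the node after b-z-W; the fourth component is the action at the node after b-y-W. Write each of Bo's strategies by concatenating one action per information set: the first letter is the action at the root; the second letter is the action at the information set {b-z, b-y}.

Ann has 36 pure strategies: z/H/g/In, z/H/g/Out, z/H/f/In, z/H/f/Out, z/H/h/In, z/H/h/Out, z/T/g/In, z/T/g/Out, z/T/f/In, z/T/f/Out, z/T/h/In, z/T/h/Out, y/H/g/In, y/H/g/Out, y/H/f/In, y/H/f/Out, y/H/h/In, y/H/h/Out, y/T/g/In, y/T/g/Out, y/T/f/In, y/T/f/Out, y/T/h/In, y/T/h/Out, x/H/g/In, x/H/g/Out, x/H/f/In, x/H/f/Out, x/H/h/In, x/H/h/Out, x/T/g/In, x/T/g/Out, x/T/f/In, x/T/f/Out, x/T/h/In, x/T/h/Out. Columns: bU, bW, dU, dW.
{z/H/g/In, z/H/g/Out} → row (7,5) (6,6) (7,7) (7,7)
{z/H/f/In, z/H/f/Out} → row (7,5) (7,4) (7,7) (7,7)
{z/H/h/In, z/H/h/Out} → row (7,5) (7,5) (7,7) (7,7)
{z/T/g/In, z/T/g/Out} → row (4,8) (6,6) (7,7) (7,7)
{z/T/f/In, z/T/f/Out} → row (4,8) (7,4) (7,7) (7,7)
{z/T/h/In, z/T/h/Out} → row (4,8) (7,5) (7,7) (7,7)
{y/H/g/In, y/H/f/In, y/H/h/In, y/T/g/In, y/T/f/In, y/T/h/In} → row (0,3) (4,9) (7,7) (7,7)
{y/H/g/Out, y/H/f/Out, y/H/h/Out, y/T/g/Out, y/T/f/Out, y/T/h/Out} → row (0,3) (2,6) (7,7) (7,7)
{x/H/g/In, x/H/g/Out, x/H/f/In, x/H/f/Out, x/H/h/In, x/H/h/Out, x/T/g/In, x/T/g/Out, x/T/f/In, x/T/f/Out, x/T/h/In, x/T/h/Out} → row (5,3) (5,3) (7,7) (7,7)
That's 9 distinct rows out of 36 strategies.

9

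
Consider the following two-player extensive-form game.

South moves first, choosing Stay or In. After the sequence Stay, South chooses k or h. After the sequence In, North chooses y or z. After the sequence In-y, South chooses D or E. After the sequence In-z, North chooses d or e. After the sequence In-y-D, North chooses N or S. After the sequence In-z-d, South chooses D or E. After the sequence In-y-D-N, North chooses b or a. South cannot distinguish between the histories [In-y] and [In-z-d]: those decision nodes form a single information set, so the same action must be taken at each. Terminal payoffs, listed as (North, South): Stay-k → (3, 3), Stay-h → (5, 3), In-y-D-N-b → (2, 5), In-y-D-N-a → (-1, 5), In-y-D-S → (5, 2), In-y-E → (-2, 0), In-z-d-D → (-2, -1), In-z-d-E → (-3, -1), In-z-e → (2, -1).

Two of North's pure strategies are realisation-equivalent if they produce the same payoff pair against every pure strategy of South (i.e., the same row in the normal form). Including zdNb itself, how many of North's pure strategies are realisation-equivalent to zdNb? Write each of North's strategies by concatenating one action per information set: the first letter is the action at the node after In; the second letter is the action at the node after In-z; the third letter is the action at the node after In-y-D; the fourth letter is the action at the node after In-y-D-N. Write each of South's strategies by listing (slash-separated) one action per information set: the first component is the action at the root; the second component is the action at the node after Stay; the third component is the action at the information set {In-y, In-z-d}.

4

Row for zdNb (columns Stay/k/D, Stay/k/E, Stay/h/D, Stay/h/E, In/k/D, In/k/E, In/h/D, In/h/E): (3,3) (3,3) (5,3) (5,3) (-2,-1) (-3,-1) (-2,-1) (-3,-1).
Under zdNb, North's choice at the node after In-y-D and at the node after In-y-D-N can never be reached regardless of what South does, so varying those choices leaves every outcome unchanged.
Holding the reachable choices fixed and varying the unreachable ones freely already gives 2 × 2 = 4 equivalent strategies.
No other strategy reproduces this row, so those 4 are the full class: zdNb, zdNa, zdSb, zdSa.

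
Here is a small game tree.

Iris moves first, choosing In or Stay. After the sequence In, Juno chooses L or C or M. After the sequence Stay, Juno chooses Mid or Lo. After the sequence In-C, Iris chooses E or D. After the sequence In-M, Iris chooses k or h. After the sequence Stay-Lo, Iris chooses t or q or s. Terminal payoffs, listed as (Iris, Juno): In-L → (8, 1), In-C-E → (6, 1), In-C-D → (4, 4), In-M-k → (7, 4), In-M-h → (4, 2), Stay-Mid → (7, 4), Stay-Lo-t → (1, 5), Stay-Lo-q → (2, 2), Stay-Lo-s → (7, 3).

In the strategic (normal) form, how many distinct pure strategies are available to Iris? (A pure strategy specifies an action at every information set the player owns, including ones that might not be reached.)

24

Iris owns the root with actions {In, Stay} — two choices.
Iris owns the node after In-C with actions {E, D} — two choices.
Iris owns the node after In-M with actions {k, h} — two choices.
Iris owns the node after Stay-Lo with actions {t, q, s} — three choices.
A pure strategy fixes one action at each information set independently, so the count is the product 2 × 2 × 2 × 3 = 24.
(For reference, Juno has 6 pure strategies, giving a 24×6 normal-form matrix.)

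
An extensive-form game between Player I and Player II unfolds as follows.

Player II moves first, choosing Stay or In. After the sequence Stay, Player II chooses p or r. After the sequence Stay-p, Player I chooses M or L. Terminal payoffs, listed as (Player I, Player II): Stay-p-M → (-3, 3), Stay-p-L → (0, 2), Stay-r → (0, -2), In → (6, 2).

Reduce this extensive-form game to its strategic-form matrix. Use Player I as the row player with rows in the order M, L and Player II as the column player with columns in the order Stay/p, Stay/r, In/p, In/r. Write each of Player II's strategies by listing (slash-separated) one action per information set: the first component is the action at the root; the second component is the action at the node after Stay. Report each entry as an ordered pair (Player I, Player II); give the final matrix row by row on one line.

M: (-3,3) (0,-2) (6,2) (6,2) | L: (0,2) (0,-2) (6,2) (6,2)

Row M: Stay/p→(-3,3), Stay/r→(0,-2), In/p→(6,2), In/r→(6,2)
Row L: Stay/p→(0,2), Stay/r→(0,-2), In/p→(6,2), In/r→(6,2)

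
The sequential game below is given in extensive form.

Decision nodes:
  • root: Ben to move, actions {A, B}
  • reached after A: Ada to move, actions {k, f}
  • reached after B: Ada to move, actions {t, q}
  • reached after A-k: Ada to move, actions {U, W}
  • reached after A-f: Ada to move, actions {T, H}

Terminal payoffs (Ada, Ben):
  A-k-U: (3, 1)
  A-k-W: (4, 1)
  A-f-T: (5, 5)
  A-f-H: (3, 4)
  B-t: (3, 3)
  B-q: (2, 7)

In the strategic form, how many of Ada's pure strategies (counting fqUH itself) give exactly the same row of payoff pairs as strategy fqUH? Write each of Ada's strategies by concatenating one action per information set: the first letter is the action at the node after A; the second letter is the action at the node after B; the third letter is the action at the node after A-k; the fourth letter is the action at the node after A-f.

Row for fqUH (columns A, B): (3,4) (2,7).
Under fqUH, Ada's choice at the node after A-k can never be reached regardless of what Ben does, so varying those choices leaves every outcome unchanged.
Holding the reachable choices fixed and varying the unreachable one freely already gives 2 equivalent strategies.
No other strategy reproduces this row, so those 2 are the full class: fqUH, fqWH.

2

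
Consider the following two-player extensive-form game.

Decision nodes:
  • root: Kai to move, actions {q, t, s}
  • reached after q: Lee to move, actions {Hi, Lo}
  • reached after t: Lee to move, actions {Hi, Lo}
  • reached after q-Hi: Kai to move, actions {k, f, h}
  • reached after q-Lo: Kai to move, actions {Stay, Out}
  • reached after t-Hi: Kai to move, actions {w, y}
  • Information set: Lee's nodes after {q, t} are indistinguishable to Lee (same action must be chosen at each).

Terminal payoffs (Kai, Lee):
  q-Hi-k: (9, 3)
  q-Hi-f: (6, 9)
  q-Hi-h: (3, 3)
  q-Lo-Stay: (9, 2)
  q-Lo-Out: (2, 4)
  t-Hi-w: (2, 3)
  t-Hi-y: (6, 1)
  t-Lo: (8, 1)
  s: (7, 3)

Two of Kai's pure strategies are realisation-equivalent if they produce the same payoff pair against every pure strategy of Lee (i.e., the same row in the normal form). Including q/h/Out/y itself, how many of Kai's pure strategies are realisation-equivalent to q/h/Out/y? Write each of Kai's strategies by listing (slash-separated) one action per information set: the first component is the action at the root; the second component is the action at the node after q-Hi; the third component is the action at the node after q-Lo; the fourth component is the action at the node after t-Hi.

2

Row for q/h/Out/y (columns Hi, Lo): (3,3) (2,4).
Under q/h/Out/y, Kai's choice at the node after t-Hi can never be reached regardless of what Lee does, so varying those choices leaves every outcome unchanged.
Holding the reachable choices fixed and varying the unreachable one freely already gives 2 equivalent strategies.
No other strategy reproduces this row, so those 2 are the full class: q/h/Out/w, q/h/Out/y.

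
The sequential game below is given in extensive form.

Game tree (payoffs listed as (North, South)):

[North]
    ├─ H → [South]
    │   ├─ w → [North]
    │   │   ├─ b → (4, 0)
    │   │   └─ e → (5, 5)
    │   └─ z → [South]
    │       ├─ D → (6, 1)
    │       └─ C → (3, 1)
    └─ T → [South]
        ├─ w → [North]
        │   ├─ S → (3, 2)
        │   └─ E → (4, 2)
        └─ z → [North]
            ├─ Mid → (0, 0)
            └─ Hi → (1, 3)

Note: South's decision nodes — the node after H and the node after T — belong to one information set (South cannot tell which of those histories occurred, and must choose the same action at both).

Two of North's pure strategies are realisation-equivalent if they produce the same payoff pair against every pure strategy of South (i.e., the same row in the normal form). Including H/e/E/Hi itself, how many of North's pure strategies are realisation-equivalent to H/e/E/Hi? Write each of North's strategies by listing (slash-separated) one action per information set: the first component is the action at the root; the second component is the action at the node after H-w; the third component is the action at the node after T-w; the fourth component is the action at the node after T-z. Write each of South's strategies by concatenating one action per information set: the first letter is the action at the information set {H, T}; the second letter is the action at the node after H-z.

4

Row for H/e/E/Hi (columns wD, wC, zD, zC): (5,5) (5,5) (6,1) (3,1).
Under H/e/E/Hi, North's choice at the node after T-w and at the node after T-z can never be reached regardless of what South does, so varying those choices leaves every outcome unchanged.
Holding the reachable choices fixed and varying the unreachable ones freely already gives 2 × 2 = 4 equivalent strategies.
No other strategy reproduces this row, so those 4 are the full class: H/e/S/Mid, H/e/S/Hi, H/e/E/Mid, H/e/E/Hi.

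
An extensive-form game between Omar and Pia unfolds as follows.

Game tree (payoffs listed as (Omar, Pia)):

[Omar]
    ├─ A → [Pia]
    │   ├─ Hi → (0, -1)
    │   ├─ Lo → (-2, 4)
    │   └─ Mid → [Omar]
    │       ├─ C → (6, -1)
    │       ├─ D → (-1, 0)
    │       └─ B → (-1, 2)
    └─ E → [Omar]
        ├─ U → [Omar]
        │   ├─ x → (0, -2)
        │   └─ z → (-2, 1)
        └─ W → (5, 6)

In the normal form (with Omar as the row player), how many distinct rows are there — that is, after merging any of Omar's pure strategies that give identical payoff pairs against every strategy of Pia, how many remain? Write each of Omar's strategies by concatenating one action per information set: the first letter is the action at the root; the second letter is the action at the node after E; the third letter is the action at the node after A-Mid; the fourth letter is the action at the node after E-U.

Omar has 24 pure strategies: AUCx, AUCz, AUDx, AUDz, AUBx, AUBz, AWCx, AWCz, AWDx, AWDz, AWBx, AWBz, EUCx, EUCz, EUDx, EUDz, EUBx, EUBz, EWCx, EWCz, EWDx, EWDz, EWBx, EWBz. Columns: Hi, Lo, Mid.
{AUCx, AUCz, AWCx, AWCz} → row (0,-1) (-2,4) (6,-1)
{AUDx, AUDz, AWDx, AWDz} → row (0,-1) (-2,4) (-1,0)
{AUBx, AUBz, AWBx, AWBz} → row (0,-1) (-2,4) (-1,2)
{EUCx, EUDx, EUBx} → row (0,-2) (0,-2) (0,-2)
{EUCz, EUDz, EUBz} → row (-2,1) (-2,1) (-2,1)
{EWCx, EWCz, EWDx, EWDz, EWBx, EWBz} → row (5,6) (5,6) (5,6)
That's 6 distinct rows out of 24 strategies.

6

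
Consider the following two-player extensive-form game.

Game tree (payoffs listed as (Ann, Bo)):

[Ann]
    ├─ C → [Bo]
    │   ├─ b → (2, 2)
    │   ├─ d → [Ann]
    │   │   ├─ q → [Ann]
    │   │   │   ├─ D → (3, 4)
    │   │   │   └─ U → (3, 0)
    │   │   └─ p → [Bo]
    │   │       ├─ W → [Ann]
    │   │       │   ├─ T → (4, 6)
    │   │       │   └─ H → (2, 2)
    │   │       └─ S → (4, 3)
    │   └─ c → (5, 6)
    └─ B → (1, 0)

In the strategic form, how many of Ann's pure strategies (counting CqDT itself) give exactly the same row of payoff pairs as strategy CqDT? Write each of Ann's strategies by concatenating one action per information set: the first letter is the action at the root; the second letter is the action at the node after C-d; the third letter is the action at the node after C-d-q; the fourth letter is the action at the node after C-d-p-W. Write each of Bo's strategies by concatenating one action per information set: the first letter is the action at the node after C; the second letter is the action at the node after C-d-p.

2

Row for CqDT (columns bW, bS, dW, dS, cW, cS): (2,2) (2,2) (3,4) (3,4) (5,6) (5,6).
Under CqDT, Ann's choice at the node after C-d-p-W can never be reached regardless of what Bo does, so varying those choices leaves every outcome unchanged.
Holding the reachable choices fixed and varying the unreachable one freely already gives 2 equivalent strategies.
No other strategy reproduces this row, so those 2 are the full class: CqDT, CqDH.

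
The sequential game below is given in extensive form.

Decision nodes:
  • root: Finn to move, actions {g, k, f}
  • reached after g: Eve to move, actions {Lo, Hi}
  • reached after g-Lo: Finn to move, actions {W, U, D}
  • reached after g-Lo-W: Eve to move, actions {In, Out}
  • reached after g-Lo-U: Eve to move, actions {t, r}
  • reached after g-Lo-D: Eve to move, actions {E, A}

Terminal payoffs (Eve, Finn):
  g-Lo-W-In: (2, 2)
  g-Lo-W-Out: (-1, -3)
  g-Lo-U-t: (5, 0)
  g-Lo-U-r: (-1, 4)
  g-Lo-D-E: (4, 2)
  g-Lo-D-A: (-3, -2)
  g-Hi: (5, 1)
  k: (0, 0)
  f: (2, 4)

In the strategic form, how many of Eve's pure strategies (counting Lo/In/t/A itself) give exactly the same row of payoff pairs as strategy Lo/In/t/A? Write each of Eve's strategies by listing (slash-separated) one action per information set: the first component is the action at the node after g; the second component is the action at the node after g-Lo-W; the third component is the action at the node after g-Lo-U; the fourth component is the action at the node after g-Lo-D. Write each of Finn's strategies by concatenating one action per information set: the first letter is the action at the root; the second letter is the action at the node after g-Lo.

1

Row for Lo/In/t/A (columns gW, gU, gD, kW, kU, kD, fW, fU, fD): (2,2) (5,0) (-3,-2) (0,0) (0,0) (0,0) (2,4) (2,4) (2,4).
Every one of Eve's information sets is on the play path for some reply by Finn when Eve follows Lo/In/t/A.
Changing the action at any of them therefore changes at least one column, so only Lo/In/t/A itself gives this row.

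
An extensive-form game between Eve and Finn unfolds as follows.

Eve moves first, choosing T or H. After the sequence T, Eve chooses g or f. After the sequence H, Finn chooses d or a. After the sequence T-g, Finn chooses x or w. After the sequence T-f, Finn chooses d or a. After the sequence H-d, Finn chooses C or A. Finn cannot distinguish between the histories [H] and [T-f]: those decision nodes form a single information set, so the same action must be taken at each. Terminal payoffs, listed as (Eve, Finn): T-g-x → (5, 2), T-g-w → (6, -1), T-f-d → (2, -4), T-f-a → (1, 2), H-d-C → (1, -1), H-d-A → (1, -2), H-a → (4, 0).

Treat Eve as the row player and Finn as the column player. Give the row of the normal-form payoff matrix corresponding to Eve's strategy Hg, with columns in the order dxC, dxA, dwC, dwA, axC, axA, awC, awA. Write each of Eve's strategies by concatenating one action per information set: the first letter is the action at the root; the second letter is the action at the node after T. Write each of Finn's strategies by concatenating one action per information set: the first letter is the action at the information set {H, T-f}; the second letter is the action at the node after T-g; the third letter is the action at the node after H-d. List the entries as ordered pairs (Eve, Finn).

vs dxC: Eve plays H → Finn plays d at [H] → Finn plays C at [H-d] → (1, -1)
vs dxA: Eve plays H → Finn plays d at [H] → Finn plays A at [H-d] → (1, -2)
vs dwC: Eve plays H → Finn plays d at [H] → Finn plays C at [H-d] → (1, -1)
vs dwA: Eve plays H → Finn plays d at [H] → Finn plays A at [H-d] → (1, -2)
vs axC: Eve plays H → Finn plays a at [H] → (4, 0)
vs axA: Eve plays H → Finn plays a at [H] → (4, 0)
vs awC: Eve plays H → Finn plays a at [H] → (4, 0)
vs awA: Eve plays H → Finn plays a at [H] → (4, 0)

(1,-1) (1,-2) (1,-1) (1,-2) (4,0) (4,0) (4,0) (4,0)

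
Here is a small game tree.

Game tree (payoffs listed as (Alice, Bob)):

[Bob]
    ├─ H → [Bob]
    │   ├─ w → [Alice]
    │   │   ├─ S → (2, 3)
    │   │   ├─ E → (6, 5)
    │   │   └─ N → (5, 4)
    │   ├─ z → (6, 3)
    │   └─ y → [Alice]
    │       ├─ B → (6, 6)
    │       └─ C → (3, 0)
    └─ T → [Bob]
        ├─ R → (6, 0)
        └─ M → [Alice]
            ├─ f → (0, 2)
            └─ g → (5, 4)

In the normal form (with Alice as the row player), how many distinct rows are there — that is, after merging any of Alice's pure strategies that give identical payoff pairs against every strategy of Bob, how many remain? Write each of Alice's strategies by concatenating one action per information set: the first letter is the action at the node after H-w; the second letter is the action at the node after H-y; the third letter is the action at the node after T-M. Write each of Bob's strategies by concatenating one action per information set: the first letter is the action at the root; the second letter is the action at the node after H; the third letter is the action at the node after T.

12

Alice has 12 pure strategies: SBf, SBg, SCf, SCg, EBf, EBg, ECf, ECg, NBf, NBg, NCf, NCg. Columns: HwR, HwM, HzR, HzM, HyR, HyM, TwR, TwM, TzR, TzM, TyR, TyM.
{SBf} → row (2,3) (2,3) (6,3) (6,3) (6,6) (6,6) (6,0) (0,2) (6,0) (0,2) (6,0) (0,2)
{SBg} → row (2,3) (2,3) (6,3) (6,3) (6,6) (6,6) (6,0) (5,4) (6,0) (5,4) (6,0) (5,4)
{SCf} → row (2,3) (2,3) (6,3) (6,3) (3,0) (3,0) (6,0) (0,2) (6,0) (0,2) (6,0) (0,2)
{SCg} → row (2,3) (2,3) (6,3) (6,3) (3,0) (3,0) (6,0) (5,4) (6,0) (5,4) (6,0) (5,4)
{EBf} → row (6,5) (6,5) (6,3) (6,3) (6,6) (6,6) (6,0) (0,2) (6,0) (0,2) (6,0) (0,2)
{EBg} → row (6,5) (6,5) (6,3) (6,3) (6,6) (6,6) (6,0) (5,4) (6,0) (5,4) (6,0) (5,4)
{ECf} → row (6,5) (6,5) (6,3) (6,3) (3,0) (3,0) (6,0) (0,2) (6,0) (0,2) (6,0) (0,2)
{ECg} → row (6,5) (6,5) (6,3) (6,3) (3,0) (3,0) (6,0) (5,4) (6,0) (5,4) (6,0) (5,4)
{NBf} → row (5,4) (5,4) (6,3) (6,3) (6,6) (6,6) (6,0) (0,2) (6,0) (0,2) (6,0) (0,2)
{NBg} → row (5,4) (5,4) (6,3) (6,3) (6,6) (6,6) (6,0) (5,4) (6,0) (5,4) (6,0) (5,4)
{NCf} → row (5,4) (5,4) (6,3) (6,3) (3,0) (3,0) (6,0) (0,2) (6,0) (0,2) (6,0) (0,2)
{NCg} → row (5,4) (5,4) (6,3) (6,3) (3,0) (3,0) (6,0) (5,4) (6,0) (5,4) (6,0) (5,4)
That's 12 distinct rows out of 12 strategies.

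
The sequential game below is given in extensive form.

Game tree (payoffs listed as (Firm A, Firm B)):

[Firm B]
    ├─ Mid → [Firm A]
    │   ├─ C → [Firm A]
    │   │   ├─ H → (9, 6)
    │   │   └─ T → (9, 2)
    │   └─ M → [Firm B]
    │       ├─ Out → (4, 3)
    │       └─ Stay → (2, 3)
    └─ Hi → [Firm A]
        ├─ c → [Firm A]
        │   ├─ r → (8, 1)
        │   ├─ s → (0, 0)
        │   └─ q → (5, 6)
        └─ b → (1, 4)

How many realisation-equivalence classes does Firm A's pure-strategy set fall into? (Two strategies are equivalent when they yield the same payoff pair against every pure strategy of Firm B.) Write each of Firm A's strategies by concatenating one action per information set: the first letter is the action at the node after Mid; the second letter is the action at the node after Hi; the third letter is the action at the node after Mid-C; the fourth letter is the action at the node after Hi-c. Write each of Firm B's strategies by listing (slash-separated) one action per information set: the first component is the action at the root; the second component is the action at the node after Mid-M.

12

Firm A has 24 pure strategies: CcHr, CcHs, CcHq, CcTr, CcTs, CcTq, CbHr, CbHs, CbHq, CbTr, CbTs, CbTq, McHr, McHs, McHq, McTr, McTs, McTq, MbHr, MbHs, MbHq, MbTr, MbTs, MbTq. Columns: Mid/Out, Mid/Stay, Hi/Out, Hi/Stay.
{CcHr} → row (9,6) (9,6) (8,1) (8,1)
{CcHs} → row (9,6) (9,6) (0,0) (0,0)
{CcHq} → row (9,6) (9,6) (5,6) (5,6)
{CcTr} → row (9,2) (9,2) (8,1) (8,1)
{CcTs} → row (9,2) (9,2) (0,0) (0,0)
{CcTq} → row (9,2) (9,2) (5,6) (5,6)
{CbHr, CbHs, CbHq} → row (9,6) (9,6) (1,4) (1,4)
{CbTr, CbTs, CbTq} → row (9,2) (9,2) (1,4) (1,4)
{McHr, McTr} → row (4,3) (2,3) (8,1) (8,1)
{McHs, McTs} → row (4,3) (2,3) (0,0) (0,0)
{McHq, McTq} → row (4,3) (2,3) (5,6) (5,6)
{MbHr, MbHs, MbHq, MbTr, MbTs, MbTq} → row (4,3) (2,3) (1,4) (1,4)
That's 12 distinct rows out of 24 strategies.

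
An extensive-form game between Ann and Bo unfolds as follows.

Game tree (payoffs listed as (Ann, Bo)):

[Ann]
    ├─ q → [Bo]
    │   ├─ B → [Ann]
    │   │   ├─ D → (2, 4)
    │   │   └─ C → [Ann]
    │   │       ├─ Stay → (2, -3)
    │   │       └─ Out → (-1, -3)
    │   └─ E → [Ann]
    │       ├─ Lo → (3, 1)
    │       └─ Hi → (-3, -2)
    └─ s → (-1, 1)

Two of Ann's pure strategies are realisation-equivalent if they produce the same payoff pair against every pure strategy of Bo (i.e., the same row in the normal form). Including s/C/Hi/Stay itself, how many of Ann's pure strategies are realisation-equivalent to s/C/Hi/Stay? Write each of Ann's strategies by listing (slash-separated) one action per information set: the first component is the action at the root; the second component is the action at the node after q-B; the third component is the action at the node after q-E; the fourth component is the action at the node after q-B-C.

8

Row for s/C/Hi/Stay (columns B, E): (-1,1) (-1,1).
Under s/C/Hi/Stay, Ann's choice at the node after q-B and at the node after q-E and at the node after q-B-C can never be reached regardless of what Bo does, so varying those choices leaves every outcome unchanged.
Holding the reachable choices fixed and varying the unreachable ones freely already gives 2 × 2 × 2 = 8 equivalent strategies.
No other strategy reproduces this row, so those 8 are the full class: s/D/Lo/Stay, s/D/Lo/Out, s/D/Hi/Stay, s/D/Hi/Out, s/C/Lo/Stay, s/C/Lo/Out, s/C/Hi/Stay, s/C/Hi/Out.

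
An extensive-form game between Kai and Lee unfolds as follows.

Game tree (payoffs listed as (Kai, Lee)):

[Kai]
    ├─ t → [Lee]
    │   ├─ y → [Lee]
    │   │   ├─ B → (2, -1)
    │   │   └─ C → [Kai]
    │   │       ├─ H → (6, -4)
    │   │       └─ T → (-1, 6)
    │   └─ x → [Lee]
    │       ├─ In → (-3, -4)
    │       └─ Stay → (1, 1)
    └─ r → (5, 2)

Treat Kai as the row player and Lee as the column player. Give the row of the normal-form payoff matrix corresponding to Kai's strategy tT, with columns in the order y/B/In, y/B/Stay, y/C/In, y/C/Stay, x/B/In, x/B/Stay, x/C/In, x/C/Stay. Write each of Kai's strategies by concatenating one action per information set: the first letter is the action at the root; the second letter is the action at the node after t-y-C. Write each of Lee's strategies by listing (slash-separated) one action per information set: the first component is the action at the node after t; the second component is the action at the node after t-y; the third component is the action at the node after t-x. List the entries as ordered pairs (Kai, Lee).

(2,-1) (2,-1) (-1,6) (-1,6) (-3,-4) (1,1) (-3,-4) (1,1)

vs y/B/In: Kai plays t → Lee plays y at [t] → Lee plays B at [t-y] → (2, -1)
vs y/B/Stay: Kai plays t → Lee plays y at [t] → Lee plays B at [t-y] → (2, -1)
vs y/C/In: Kai plays t → Lee plays y at [t] → Lee plays C at [t-y] → Kai plays T at [t-y-C] → (-1, 6)
vs y/C/Stay: Kai plays t → Lee plays y at [t] → Lee plays C at [t-y] → Kai plays T at [t-y-C] → (-1, 6)
vs x/B/In: Kai plays t → Lee plays x at [t] → Lee plays In at [t-x] → (-3, -4)
vs x/B/Stay: Kai plays t → Lee plays x at [t] → Lee plays Stay at [t-x] → (1, 1)
vs x/C/In: Kai plays t → Lee plays x at [t] → Lee plays In at [t-x] → (-3, -4)
vs x/C/Stay: Kai plays t → Lee plays x at [t] → Lee plays Stay at [t-x] → (1, 1)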